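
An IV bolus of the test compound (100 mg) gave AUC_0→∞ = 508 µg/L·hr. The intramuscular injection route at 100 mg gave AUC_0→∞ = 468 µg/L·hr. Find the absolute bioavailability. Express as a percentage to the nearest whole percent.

F = 92%

F = (AUC_ev / D_ev) / (AUC_iv / D_iv)
  = (468/100) / (508/100)
  = 4.68 / 5.08 = 0.9213
  = 92.13%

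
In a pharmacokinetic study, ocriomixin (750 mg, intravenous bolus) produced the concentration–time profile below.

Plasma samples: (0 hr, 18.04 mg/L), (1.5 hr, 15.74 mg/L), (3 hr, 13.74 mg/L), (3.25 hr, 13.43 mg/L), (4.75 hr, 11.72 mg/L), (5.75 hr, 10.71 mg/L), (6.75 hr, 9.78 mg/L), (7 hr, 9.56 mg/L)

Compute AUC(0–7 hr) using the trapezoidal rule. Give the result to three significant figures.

AUC = 93.6 mg/L·hr

Trapezoidal AUC_0→7:
  [0→1.5]: (18.04+15.74)/2 × 1.5 = 25.335
  [1.5→3]: (15.74+13.74)/2 × 1.5 = 22.11
  [3→3.25]: (13.74+13.43)/2 × 0.25 = 3.39625
  [3.25→4.75]: (13.43+11.72)/2 × 1.5 = 18.8625
  [4.75→5.75]: (11.72+10.71)/2 × 1 = 11.215
  [5.75→6.75]: (10.71+9.78)/2 × 1 = 10.245
  [6.75→7]: (9.78+9.56)/2 × 0.25 = 2.4175
  Sum = 93.58125 mg/L·hr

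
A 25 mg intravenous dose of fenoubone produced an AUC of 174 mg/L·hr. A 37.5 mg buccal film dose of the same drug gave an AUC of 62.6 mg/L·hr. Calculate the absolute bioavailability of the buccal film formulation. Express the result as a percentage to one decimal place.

F = (AUC_ev / D_ev) / (AUC_iv / D_iv)
  = (62.6/37.5) / (174/25)
  = 1.66933 / 6.96 = 0.2398
  = 23.98%

F = 24.0%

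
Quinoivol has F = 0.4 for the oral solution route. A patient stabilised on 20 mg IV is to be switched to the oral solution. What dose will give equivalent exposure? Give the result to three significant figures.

D_oral = 50.0 mg

For equal systemic exposure: F × D_ev = D_iv
D_ev = D_iv / F = 20 / 0.4 = 50 mg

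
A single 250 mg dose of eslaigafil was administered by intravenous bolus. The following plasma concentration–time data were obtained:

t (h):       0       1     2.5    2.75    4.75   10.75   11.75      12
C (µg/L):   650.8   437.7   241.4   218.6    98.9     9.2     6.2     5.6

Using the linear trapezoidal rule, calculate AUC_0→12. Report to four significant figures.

AUC = 1762 µg/L·h

Trapezoidal AUC_0→12:
  [0→1]: (650.8+437.7)/2 × 1 = 544.25
  [1→2.5]: (437.7+241.4)/2 × 1.5 = 509.325
  [2.5→2.75]: (241.4+218.6)/2 × 0.25 = 57.5
  [2.75→4.75]: (218.6+98.9)/2 × 2 = 317.5
  [4.75→10.75]: (98.9+9.2)/2 × 6 = 324.3
  [10.75→11.75]: (9.2+6.2)/2 × 1 = 7.7
  [11.75→12]: (6.2+5.6)/2 × 0.25 = 1.475
  Sum = 1762.05 µg/L·h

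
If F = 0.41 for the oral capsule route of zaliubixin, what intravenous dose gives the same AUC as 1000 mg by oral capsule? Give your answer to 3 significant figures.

D_iv = 410 mg

Systemic exposure from an extravascular dose = F × D_ev, so the equivalent IV dose is F × D_ev.
D_iv = F × D_ev = 0.41 × 1000 = 410 mg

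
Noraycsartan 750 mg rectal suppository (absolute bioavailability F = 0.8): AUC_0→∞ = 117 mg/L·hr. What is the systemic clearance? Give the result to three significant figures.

CL = F × Dose / AUC_0→∞
   = 0.8 × 750 / 117 = 5.12821 L/hr

CL = 5.13 L/hr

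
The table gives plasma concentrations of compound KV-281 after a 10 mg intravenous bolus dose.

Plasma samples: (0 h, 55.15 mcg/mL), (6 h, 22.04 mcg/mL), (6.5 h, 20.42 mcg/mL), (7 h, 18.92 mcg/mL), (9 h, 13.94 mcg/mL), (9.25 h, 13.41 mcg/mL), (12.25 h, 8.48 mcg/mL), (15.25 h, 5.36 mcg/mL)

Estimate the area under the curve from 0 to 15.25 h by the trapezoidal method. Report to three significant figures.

AUC = 342 mcg/mL·h

Trapezoidal AUC_0→15.25:
  [0→6]: (55.15+22.04)/2 × 6 = 231.57
  [6→6.5]: (22.04+20.42)/2 × 0.5 = 10.615
  [6.5→7]: (20.42+18.92)/2 × 0.5 = 9.835
  [7→9]: (18.92+13.94)/2 × 2 = 32.86
  [9→9.25]: (13.94+13.41)/2 × 0.25 = 3.41875
  [9.25→12.25]: (13.41+8.48)/2 × 3 = 32.835
  [12.25→15.25]: (8.48+5.36)/2 × 3 = 20.76
  Sum = 341.89375 mcg/mL·h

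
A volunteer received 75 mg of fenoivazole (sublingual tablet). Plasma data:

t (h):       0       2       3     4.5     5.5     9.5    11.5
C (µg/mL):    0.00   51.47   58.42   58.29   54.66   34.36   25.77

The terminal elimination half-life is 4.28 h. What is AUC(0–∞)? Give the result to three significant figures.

Trapezoidal AUC_0→11.5:
  [0→2]: (0.00+51.47)/2 × 2 = 51.47
  [2→3]: (51.47+58.42)/2 × 1 = 54.945
  [3→4.5]: (58.42+58.29)/2 × 1.5 = 87.5325
  [4.5→5.5]: (58.29+54.66)/2 × 1 = 56.475
  [5.5→9.5]: (54.66+34.36)/2 × 4 = 178.04
  [9.5→11.5]: (34.36+25.77)/2 × 2 = 60.13
  Sum = 488.5925 µg/mL·h
k_e = ln2 / t½ = 0.693147 / 4.28 = 0.1620 h^-1
Extrapolated tail: C_last / k_e = 25.77 / 0.162 = 159.074
AUC_0→∞ = 488.5925 + 159.074 = 647.6665 µg/mL·h

AUC = 648 µg/mL·h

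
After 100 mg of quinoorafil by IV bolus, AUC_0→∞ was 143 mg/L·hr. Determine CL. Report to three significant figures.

CL = Dose_iv / AUC_0→∞
   = 100 / 143 = 0.699301 L/hr

CL = 0.699 L/hr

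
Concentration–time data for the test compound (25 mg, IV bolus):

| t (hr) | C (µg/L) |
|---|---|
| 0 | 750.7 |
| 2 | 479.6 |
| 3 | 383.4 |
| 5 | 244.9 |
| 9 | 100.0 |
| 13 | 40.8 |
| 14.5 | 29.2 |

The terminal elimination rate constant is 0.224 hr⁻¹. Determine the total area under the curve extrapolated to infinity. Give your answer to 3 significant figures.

Trapezoidal AUC_0→14.5:
  [0→2]: (750.7+479.6)/2 × 2 = 1230.3
  [2→3]: (479.6+383.4)/2 × 1 = 431.5
  [3→5]: (383.4+244.9)/2 × 2 = 628.3
  [5→9]: (244.9+100.0)/2 × 4 = 689.8
  [9→13]: (100.0+40.8)/2 × 4 = 281.6
  [13→14.5]: (40.8+29.2)/2 × 1.5 = 52.5
  Sum = 3314.0 µg/L·hr
Extrapolated tail: C_last / k_e = 29.2 / 0.224 = 130.357
AUC_0→∞ = 3314.0 + 130.357 = 3444.357 µg/L·hr

AUC = 3440 µg/L·hr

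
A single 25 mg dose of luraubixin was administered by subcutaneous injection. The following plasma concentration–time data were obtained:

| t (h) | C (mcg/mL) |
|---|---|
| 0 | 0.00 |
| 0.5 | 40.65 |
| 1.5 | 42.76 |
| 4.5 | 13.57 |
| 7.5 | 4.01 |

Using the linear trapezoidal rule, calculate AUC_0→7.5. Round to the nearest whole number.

AUC = 163 mcg/mL·h

Trapezoidal AUC_0→7.5:
  [0→0.5]: (0.00+40.65)/2 × 0.5 = 10.1625
  [0.5→1.5]: (40.65+42.76)/2 × 1 = 41.705
  [1.5→4.5]: (42.76+13.57)/2 × 3 = 84.495
  [4.5→7.5]: (13.57+4.01)/2 × 3 = 26.37
  Sum = 162.7325 mcg/mL·h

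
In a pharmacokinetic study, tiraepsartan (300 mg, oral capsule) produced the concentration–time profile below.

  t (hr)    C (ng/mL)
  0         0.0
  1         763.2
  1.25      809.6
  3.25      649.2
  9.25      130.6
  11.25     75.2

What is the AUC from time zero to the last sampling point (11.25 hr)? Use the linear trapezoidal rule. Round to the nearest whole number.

Trapezoidal AUC_0→11.25:
  [0→1]: (0.0+763.2)/2 × 1 = 381.6
  [1→1.25]: (763.2+809.6)/2 × 0.25 = 196.6
  [1.25→3.25]: (809.6+649.2)/2 × 2 = 1458.8
  [3.25→9.25]: (649.2+130.6)/2 × 6 = 2339.4
  [9.25→11.25]: (130.6+75.2)/2 × 2 = 205.8
  Sum = 4582.2 ng/mL·hr

AUC = 4582 ng/mL·hr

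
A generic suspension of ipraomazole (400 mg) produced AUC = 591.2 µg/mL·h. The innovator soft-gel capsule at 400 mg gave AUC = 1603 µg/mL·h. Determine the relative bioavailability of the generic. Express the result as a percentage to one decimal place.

F_rel = 36.9%

F_rel = (AUC_test/D_test) / (AUC_ref/D_ref)
      = (591.2/400) / (1603/400)
      = 1.478 / 4.0075 = 0.3688 = 36.88%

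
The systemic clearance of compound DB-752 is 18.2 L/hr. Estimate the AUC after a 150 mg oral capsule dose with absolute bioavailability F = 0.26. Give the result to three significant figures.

AUC_0→∞ = F × Dose / CL
        = 0.26 × 150 / 18.2 = 2.14286 mg/L·hr

AUC = 2.14 mg/L·hr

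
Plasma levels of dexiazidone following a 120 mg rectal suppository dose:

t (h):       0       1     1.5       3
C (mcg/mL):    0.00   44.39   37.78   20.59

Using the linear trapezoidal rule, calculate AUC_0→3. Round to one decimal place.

Trapezoidal AUC_0→3:
  [0→1]: (0.00+44.39)/2 × 1 = 22.195
  [1→1.5]: (44.39+37.78)/2 × 0.5 = 20.5425
  [1.5→3]: (37.78+20.59)/2 × 1.5 = 43.7775
  Sum = 86.515 mcg/mL·h

AUC = 86.5 mcg/mL·h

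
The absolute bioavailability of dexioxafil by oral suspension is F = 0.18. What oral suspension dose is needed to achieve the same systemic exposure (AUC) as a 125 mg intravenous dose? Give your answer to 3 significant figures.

For equal systemic exposure: F × D_ev = D_iv
D_ev = D_iv / F = 125 / 0.18 = 694.444 mg

D_oral = 694 mg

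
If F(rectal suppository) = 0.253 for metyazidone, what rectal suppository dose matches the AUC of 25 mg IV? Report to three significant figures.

For equal systemic exposure: F × D_ev = D_iv
D_ev = D_iv / F = 25 / 0.253 = 98.8142 mg

D_rectal = 98.8 mg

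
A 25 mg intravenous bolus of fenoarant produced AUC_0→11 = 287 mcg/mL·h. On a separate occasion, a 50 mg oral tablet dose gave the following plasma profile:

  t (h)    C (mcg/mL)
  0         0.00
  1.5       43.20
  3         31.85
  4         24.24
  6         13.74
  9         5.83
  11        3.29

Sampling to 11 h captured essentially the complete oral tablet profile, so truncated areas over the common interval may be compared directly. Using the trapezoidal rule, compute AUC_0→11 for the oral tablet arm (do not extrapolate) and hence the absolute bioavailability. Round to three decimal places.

Trapezoidal AUC_0→11 (oral tablet):
  [0→1.5]: (0.00+43.20)/2 × 1.5 = 32.4
  [1.5→3]: (43.20+31.85)/2 × 1.5 = 56.2875
  [3→4]: (31.85+24.24)/2 × 1 = 28.045
  [4→6]: (24.24+13.74)/2 × 2 = 37.98
  [6→9]: (13.74+5.83)/2 × 3 = 29.355
  [9→11]: (5.83+3.29)/2 × 2 = 9.12
  Sum = 193.1875 mcg/mL·h
F = (AUC_ev/D_ev)/(AUC_iv/D_iv) = (193.1875/50)/(287/25) = 3.86375/11.48 = 0.3366

F = 0.337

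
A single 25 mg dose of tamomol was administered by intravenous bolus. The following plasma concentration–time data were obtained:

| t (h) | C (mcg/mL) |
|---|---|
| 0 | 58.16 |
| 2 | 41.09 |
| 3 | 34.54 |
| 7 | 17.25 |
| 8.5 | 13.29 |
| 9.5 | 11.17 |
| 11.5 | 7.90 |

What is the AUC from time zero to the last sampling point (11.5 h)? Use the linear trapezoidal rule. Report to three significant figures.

AUC = 295 mcg/mL·h

Trapezoidal AUC_0→11.5:
  [0→2]: (58.16+41.09)/2 × 2 = 99.25
  [2→3]: (41.09+34.54)/2 × 1 = 37.815
  [3→7]: (34.54+17.25)/2 × 4 = 103.58
  [7→8.5]: (17.25+13.29)/2 × 1.5 = 22.905
  [8.5→9.5]: (13.29+11.17)/2 × 1 = 12.23
  [9.5→11.5]: (11.17+7.90)/2 × 2 = 19.07
  Sum = 294.85 mcg/mL·h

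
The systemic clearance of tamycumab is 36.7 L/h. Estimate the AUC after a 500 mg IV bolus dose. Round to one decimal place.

AUC = 13.6 mg/L·h

AUC_0→∞ = Dose_iv / CL
        = 500 / 36.7 = 13.624 mg/L·h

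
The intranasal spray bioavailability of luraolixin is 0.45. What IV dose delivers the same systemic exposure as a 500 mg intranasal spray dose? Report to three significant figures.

Systemic exposure from an extravascular dose = F × D_ev, so the equivalent IV dose is F × D_ev.
D_iv = F × D_ev = 0.45 × 500 = 225 mg

D_iv = 225 mg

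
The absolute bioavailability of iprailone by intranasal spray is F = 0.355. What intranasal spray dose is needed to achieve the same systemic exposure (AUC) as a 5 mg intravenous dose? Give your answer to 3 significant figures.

For equal systemic exposure: F × D_ev = D_iv
D_ev = D_iv / F = 5 / 0.355 = 14.0845 mg

D_intranasal = 14.1 mg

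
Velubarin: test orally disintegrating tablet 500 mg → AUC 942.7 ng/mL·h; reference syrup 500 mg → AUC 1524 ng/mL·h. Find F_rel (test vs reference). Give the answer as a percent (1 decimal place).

F_rel = (AUC_test/D_test) / (AUC_ref/D_ref)
      = (942.7/500) / (1524/500)
      = 1.8854 / 3.048 = 0.6186 = 61.86%

F_rel = 61.9%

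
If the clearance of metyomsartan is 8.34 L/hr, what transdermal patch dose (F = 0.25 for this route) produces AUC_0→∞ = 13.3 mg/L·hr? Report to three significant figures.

Dose = CL × AUC_0→∞ / F
     = 8.34 × 13.3 / 0.25 = 443.688 mg

Dose = 444 mg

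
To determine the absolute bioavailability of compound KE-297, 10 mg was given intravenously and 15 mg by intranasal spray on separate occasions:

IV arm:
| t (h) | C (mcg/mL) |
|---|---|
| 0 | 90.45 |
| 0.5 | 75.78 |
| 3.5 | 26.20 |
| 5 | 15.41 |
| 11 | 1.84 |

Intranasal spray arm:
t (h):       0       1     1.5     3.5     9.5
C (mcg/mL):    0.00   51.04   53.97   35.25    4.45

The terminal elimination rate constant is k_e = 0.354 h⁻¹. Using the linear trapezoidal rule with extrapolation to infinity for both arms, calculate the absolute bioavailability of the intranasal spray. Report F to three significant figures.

Trapezoidal AUC_0→11 (IV):
  [0→0.5]: (90.45+75.78)/2 × 0.5 = 41.5575
  [0.5→3.5]: (75.78+26.20)/2 × 3 = 152.97
  [3.5→5]: (26.20+15.41)/2 × 1.5 = 31.2075
  [5→11]: (15.41+1.84)/2 × 6 = 51.75
  Sum = 277.485 mcg/mL·h
IV tail: 1.84/0.354 = 5.198; AUC_iv,0→∞ = 277.485 + 5.198 = 282.683 mcg/mL·h
Trapezoidal AUC_0→9.5 (intranasal spray):
  [0→1]: (0.00+51.04)/2 × 1 = 25.52
  [1→1.5]: (51.04+53.97)/2 × 0.5 = 26.2525
  [1.5→3.5]: (53.97+35.25)/2 × 2 = 89.22
  [3.5→9.5]: (35.25+4.45)/2 × 6 = 119.1
  Sum = 260.0925 mcg/mL·h
intranasal spray tail: 4.45/0.354 = 12.571; AUC_ev,0→∞ = 260.0925 + 12.571 = 272.6635 mcg/mL·h
F = (AUC_ev/D_ev)/(AUC_iv/D_iv) = (272.6635/15)/(282.683/10) = 18.1776/28.2683 = 0.6430

F = 0.643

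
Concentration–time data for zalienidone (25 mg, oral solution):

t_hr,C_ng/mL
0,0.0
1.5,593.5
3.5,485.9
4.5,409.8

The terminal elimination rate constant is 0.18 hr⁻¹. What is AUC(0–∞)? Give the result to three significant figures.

Trapezoidal AUC_0→4.5:
  [0→1.5]: (0.0+593.5)/2 × 1.5 = 445.125
  [1.5→3.5]: (593.5+485.9)/2 × 2 = 1079.4
  [3.5→4.5]: (485.9+409.8)/2 × 1 = 447.85
  Sum = 1972.375 ng/mL·hr
Extrapolated tail: C_last / k_e = 409.8 / 0.18 = 2276.667
AUC_0→∞ = 1972.375 + 2276.667 = 4249.042 ng/mL·hr

AUC = 4250 ng/mL·hr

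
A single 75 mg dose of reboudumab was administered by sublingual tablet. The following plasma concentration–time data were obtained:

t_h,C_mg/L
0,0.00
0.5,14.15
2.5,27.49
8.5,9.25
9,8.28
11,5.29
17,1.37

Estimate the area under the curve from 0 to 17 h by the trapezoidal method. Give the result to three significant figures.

AUC = 193 mg/L·h

Trapezoidal AUC_0→17:
  [0→0.5]: (0.00+14.15)/2 × 0.5 = 3.5375
  [0.5→2.5]: (14.15+27.49)/2 × 2 = 41.64
  [2.5→8.5]: (27.49+9.25)/2 × 6 = 110.22
  [8.5→9]: (9.25+8.28)/2 × 0.5 = 4.3825
  [9→11]: (8.28+5.29)/2 × 2 = 13.57
  [11→17]: (5.29+1.37)/2 × 6 = 19.98
  Sum = 193.33 mg/L·h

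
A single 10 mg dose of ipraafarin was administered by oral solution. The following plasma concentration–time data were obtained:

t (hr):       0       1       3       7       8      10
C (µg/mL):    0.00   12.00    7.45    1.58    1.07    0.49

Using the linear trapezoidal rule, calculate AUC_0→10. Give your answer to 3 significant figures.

Trapezoidal AUC_0→10:
  [0→1]: (0.00+12.00)/2 × 1 = 6.0
  [1→3]: (12.00+7.45)/2 × 2 = 19.45
  [3→7]: (7.45+1.58)/2 × 4 = 18.06
  [7→8]: (1.58+1.07)/2 × 1 = 1.325
  [8→10]: (1.07+0.49)/2 × 2 = 1.56
  Sum = 46.395 µg/mL·hr

AUC = 46.4 µg/mL·hr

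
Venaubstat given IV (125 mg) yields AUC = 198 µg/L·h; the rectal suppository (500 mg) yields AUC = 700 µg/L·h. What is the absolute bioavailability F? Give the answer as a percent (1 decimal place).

F = (AUC_ev / D_ev) / (AUC_iv / D_iv)
  = (700/500) / (198/125)
  = 1.4 / 1.584 = 0.8838
  = 88.38%

F = 88.4%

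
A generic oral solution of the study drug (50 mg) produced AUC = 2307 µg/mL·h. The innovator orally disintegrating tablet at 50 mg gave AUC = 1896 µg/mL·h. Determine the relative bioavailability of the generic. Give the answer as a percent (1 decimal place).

F_rel = (AUC_test/D_test) / (AUC_ref/D_ref)
      = (2307/50) / (1896/50)
      = 46.14 / 37.92 = 1.2168 = 121.68%

F_rel = 121.7%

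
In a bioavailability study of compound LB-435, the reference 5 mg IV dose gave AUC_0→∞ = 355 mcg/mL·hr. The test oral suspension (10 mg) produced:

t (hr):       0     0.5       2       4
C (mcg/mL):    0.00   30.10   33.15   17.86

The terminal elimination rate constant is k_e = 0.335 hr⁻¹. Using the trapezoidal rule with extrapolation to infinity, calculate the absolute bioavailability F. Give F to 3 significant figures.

F = 0.224

Trapezoidal AUC_0→4 (oral suspension):
  [0→0.5]: (0.00+30.10)/2 × 0.5 = 7.525
  [0.5→2]: (30.10+33.15)/2 × 1.5 = 47.4375
  [2→4]: (33.15+17.86)/2 × 2 = 51.01
  Sum = 105.9725 mcg/mL·hr
Tail: C_last/k_e = 17.86/0.335 = 53.313
AUC_0→∞ (oral suspension) = 105.9725 + 53.313 = 159.2855 mcg/mL·hr
F = (AUC_ev/D_ev)/(AUC_iv/D_iv) = (159.2855/10)/(355/5) = 15.92855/71 = 0.2243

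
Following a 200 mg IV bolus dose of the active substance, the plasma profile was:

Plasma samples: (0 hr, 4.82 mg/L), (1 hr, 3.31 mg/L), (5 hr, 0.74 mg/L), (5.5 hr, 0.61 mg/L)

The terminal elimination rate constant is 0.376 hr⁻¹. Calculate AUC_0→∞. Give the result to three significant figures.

Trapezoidal AUC_0→5.5:
  [0→1]: (4.82+3.31)/2 × 1 = 4.065
  [1→5]: (3.31+0.74)/2 × 4 = 8.1
  [5→5.5]: (0.74+0.61)/2 × 0.5 = 0.3375
  Sum = 12.5025 mg/L·hr
Extrapolated tail: C_last / k_e = 0.61 / 0.376 = 1.622
AUC_0→∞ = 12.5025 + 1.622 = 14.1245 mg/L·hr

AUC = 14.1 mg/L·hr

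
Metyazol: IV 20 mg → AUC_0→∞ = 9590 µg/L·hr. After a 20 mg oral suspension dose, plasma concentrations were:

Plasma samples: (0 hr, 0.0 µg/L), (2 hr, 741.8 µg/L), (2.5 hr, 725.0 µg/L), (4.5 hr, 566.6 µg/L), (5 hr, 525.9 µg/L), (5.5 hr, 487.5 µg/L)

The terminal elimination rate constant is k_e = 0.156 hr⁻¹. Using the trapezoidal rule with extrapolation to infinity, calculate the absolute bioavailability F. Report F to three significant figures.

Trapezoidal AUC_0→5.5 (oral suspension):
  [0→2]: (0.0+741.8)/2 × 2 = 741.8
  [2→2.5]: (741.8+725.0)/2 × 0.5 = 366.7
  [2.5→4.5]: (725.0+566.6)/2 × 2 = 1291.6
  [4.5→5]: (566.6+525.9)/2 × 0.5 = 273.125
  [5→5.5]: (525.9+487.5)/2 × 0.5 = 253.35
  Sum = 2926.575 µg/L·hr
Tail: C_last/k_e = 487.5/0.156 = 3125.000
AUC_0→∞ (oral suspension) = 2926.575 + 3125.000 = 6051.575 µg/L·hr
F = (AUC_ev/D_ev)/(AUC_iv/D_iv) = (6051.575/20)/(9590/20) = 302.57875/479.5 = 0.6310

F = 0.631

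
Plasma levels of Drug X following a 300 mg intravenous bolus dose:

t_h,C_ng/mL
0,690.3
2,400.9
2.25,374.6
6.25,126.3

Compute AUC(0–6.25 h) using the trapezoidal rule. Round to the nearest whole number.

Trapezoidal AUC_0→6.25:
  [0→2]: (690.3+400.9)/2 × 2 = 1091.2
  [2→2.25]: (400.9+374.6)/2 × 0.25 = 96.9375
  [2.25→6.25]: (374.6+126.3)/2 × 4 = 1001.8
  Sum = 2189.9375 ng/mL·h

AUC = 2190 ng/mL·h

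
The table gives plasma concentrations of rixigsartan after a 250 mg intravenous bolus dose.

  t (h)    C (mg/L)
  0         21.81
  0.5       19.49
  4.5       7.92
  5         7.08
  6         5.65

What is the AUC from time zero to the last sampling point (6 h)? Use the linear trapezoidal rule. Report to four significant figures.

Trapezoidal AUC_0→6:
  [0→0.5]: (21.81+19.49)/2 × 0.5 = 10.325
  [0.5→4.5]: (19.49+7.92)/2 × 4 = 54.82
  [4.5→5]: (7.92+7.08)/2 × 0.5 = 3.75
  [5→6]: (7.08+5.65)/2 × 1 = 6.365
  Sum = 75.26 mg/L·h

AUC = 75.26 mg/L·h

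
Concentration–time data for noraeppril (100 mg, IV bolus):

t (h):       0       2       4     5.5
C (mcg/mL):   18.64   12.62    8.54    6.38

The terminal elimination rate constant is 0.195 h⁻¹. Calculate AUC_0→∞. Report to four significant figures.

AUC = 96.33 mcg/mL·h

Trapezoidal AUC_0→5.5:
  [0→2]: (18.64+12.62)/2 × 2 = 31.26
  [2→4]: (12.62+8.54)/2 × 2 = 21.16
  [4→5.5]: (8.54+6.38)/2 × 1.5 = 11.19
  Sum = 63.61 mcg/mL·h
Extrapolated tail: C_last / k_e = 6.38 / 0.195 = 32.718
AUC_0→∞ = 63.61 + 32.718 = 96.328 mcg/mL·h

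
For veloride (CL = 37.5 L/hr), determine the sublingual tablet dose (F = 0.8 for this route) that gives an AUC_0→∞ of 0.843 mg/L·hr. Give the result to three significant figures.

Dose = CL × AUC_0→∞ / F
     = 37.5 × 0.843 / 0.8 = 39.515625 mg

Dose = 39.5 mg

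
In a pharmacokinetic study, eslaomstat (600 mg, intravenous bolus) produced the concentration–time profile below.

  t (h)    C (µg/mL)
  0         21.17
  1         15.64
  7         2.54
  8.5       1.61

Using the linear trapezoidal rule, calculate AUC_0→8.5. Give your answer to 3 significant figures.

AUC = 76.1 µg/mL·h

Trapezoidal AUC_0→8.5:
  [0→1]: (21.17+15.64)/2 × 1 = 18.405
  [1→7]: (15.64+2.54)/2 × 6 = 54.54
  [7→8.5]: (2.54+1.61)/2 × 1.5 = 3.1125
  Sum = 76.0575 µg/mL·h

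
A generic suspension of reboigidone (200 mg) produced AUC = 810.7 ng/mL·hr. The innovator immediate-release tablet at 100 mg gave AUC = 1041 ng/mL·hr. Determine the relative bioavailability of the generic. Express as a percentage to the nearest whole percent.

F_rel = 39%

F_rel = (AUC_test/D_test) / (AUC_ref/D_ref)
      = (810.7/200) / (1041/100)
      = 4.0535 / 10.41 = 0.3894 = 38.94%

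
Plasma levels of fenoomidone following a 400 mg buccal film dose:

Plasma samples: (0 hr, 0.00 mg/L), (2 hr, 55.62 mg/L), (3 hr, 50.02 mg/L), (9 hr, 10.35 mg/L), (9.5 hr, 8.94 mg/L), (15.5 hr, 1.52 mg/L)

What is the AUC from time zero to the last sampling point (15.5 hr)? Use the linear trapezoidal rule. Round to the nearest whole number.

Trapezoidal AUC_0→15.5:
  [0→2]: (0.00+55.62)/2 × 2 = 55.62
  [2→3]: (55.62+50.02)/2 × 1 = 52.82
  [3→9]: (50.02+10.35)/2 × 6 = 181.11
  [9→9.5]: (10.35+8.94)/2 × 0.5 = 4.8225
  [9.5→15.5]: (8.94+1.52)/2 × 6 = 31.38
  Sum = 325.7525 mg/L·hr

AUC = 326 mg/L·hr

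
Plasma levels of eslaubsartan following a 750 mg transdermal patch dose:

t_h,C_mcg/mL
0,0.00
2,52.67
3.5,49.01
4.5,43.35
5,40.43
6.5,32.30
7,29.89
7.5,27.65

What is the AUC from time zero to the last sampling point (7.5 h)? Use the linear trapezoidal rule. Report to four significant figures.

Trapezoidal AUC_0→7.5:
  [0→2]: (0.00+52.67)/2 × 2 = 52.67
  [2→3.5]: (52.67+49.01)/2 × 1.5 = 76.26
  [3.5→4.5]: (49.01+43.35)/2 × 1 = 46.18
  [4.5→5]: (43.35+40.43)/2 × 0.5 = 20.945
  [5→6.5]: (40.43+32.30)/2 × 1.5 = 54.5475
  [6.5→7]: (32.30+29.89)/2 × 0.5 = 15.5475
  [7→7.5]: (29.89+27.65)/2 × 0.5 = 14.385
  Sum = 280.535 mcg/mL·h

AUC = 280.5 mcg/mL·h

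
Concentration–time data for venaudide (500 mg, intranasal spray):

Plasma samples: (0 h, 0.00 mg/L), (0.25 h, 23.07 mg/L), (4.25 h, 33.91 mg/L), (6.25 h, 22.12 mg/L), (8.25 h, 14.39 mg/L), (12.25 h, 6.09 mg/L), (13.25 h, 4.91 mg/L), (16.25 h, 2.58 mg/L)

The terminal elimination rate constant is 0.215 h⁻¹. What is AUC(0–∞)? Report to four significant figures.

Trapezoidal AUC_0→16.25:
  [0→0.25]: (0.00+23.07)/2 × 0.25 = 2.88375
  [0.25→4.25]: (23.07+33.91)/2 × 4 = 113.96
  [4.25→6.25]: (33.91+22.12)/2 × 2 = 56.03
  [6.25→8.25]: (22.12+14.39)/2 × 2 = 36.51
  [8.25→12.25]: (14.39+6.09)/2 × 4 = 40.96
  [12.25→13.25]: (6.09+4.91)/2 × 1 = 5.5
  [13.25→16.25]: (4.91+2.58)/2 × 3 = 11.235
  Sum = 267.07875 mg/L·h
Extrapolated tail: C_last / k_e = 2.58 / 0.215 = 12.000
AUC_0→∞ = 267.07875 + 12.000 = 279.07875 mg/L·h

AUC = 279.1 mg/L·h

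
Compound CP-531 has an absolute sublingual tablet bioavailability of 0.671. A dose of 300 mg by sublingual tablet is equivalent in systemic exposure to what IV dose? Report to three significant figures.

D_iv = 201 mg

Systemic exposure from an extravascular dose = F × D_ev, so the equivalent IV dose is F × D_ev.
D_iv = F × D_ev = 0.671 × 300 = 201.3 mg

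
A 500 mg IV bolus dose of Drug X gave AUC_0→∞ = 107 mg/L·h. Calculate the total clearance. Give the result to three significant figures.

CL = Dose_iv / AUC_0→∞
   = 500 / 107 = 4.6729 L/h

CL = 4.67 L/h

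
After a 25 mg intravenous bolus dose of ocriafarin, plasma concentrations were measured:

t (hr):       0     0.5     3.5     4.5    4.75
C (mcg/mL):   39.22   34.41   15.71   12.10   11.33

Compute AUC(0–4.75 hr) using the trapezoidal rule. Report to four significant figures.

Trapezoidal AUC_0→4.75:
  [0→0.5]: (39.22+34.41)/2 × 0.5 = 18.4075
  [0.5→3.5]: (34.41+15.71)/2 × 3 = 75.18
  [3.5→4.5]: (15.71+12.10)/2 × 1 = 13.905
  [4.5→4.75]: (12.10+11.33)/2 × 0.25 = 2.92875
  Sum = 110.42125 mcg/mL·hr

AUC = 110.4 mcg/mL·hr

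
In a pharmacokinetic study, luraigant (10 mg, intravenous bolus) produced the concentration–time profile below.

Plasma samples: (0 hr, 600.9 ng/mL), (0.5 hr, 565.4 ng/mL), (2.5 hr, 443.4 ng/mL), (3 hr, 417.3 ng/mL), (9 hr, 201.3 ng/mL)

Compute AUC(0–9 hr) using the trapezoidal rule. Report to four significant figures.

AUC = 3371 ng/mL·hr

Trapezoidal AUC_0→9:
  [0→0.5]: (600.9+565.4)/2 × 0.5 = 291.575
  [0.5→2.5]: (565.4+443.4)/2 × 2 = 1008.8
  [2.5→3]: (443.4+417.3)/2 × 0.5 = 215.175
  [3→9]: (417.3+201.3)/2 × 6 = 1855.8
  Sum = 3371.35 ng/mL·hr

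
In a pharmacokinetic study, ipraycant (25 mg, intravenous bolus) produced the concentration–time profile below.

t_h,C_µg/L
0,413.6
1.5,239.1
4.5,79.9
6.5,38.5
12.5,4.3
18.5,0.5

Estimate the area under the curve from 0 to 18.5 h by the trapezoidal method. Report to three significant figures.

Trapezoidal AUC_0→18.5:
  [0→1.5]: (413.6+239.1)/2 × 1.5 = 489.525
  [1.5→4.5]: (239.1+79.9)/2 × 3 = 478.5
  [4.5→6.5]: (79.9+38.5)/2 × 2 = 118.4
  [6.5→12.5]: (38.5+4.3)/2 × 6 = 128.4
  [12.5→18.5]: (4.3+0.5)/2 × 6 = 14.4
  Sum = 1229.225 µg/L·h

AUC = 1230 µg/L·h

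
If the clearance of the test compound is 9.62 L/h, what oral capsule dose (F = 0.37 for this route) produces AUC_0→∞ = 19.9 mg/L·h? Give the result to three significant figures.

Dose = 517 mg

Dose = CL × AUC_0→∞ / F
     = 9.62 × 19.9 / 0.37 = 517.4 mg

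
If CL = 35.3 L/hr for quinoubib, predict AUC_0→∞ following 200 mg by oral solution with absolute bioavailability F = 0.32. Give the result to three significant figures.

AUC = 1.81 mg/L·hr

AUC_0→∞ = F × Dose / CL
        = 0.32 × 200 / 35.3 = 1.81303 mg/L·hr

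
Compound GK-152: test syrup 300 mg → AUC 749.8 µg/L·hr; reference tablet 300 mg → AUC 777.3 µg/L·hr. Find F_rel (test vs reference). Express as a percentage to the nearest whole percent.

F_rel = (AUC_test/D_test) / (AUC_ref/D_ref)
      = (749.8/300) / (777.3/300)
      = 2.49933 / 2.591 = 0.9646 = 96.46%

F_rel = 96%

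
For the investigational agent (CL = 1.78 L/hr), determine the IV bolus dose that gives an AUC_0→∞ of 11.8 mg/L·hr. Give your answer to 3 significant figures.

Dose = 21.0 mg

Dose_iv = CL × AUC_0→∞
     = 1.78 × 11.8 = 21.004 mg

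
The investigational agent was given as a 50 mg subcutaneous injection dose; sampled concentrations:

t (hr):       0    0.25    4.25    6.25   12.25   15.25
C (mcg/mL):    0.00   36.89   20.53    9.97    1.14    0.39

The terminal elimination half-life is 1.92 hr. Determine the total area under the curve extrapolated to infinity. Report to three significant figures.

AUC = 187 mcg/mL·hr

Trapezoidal AUC_0→15.25:
  [0→0.25]: (0.00+36.89)/2 × 0.25 = 4.61125
  [0.25→4.25]: (36.89+20.53)/2 × 4 = 114.84
  [4.25→6.25]: (20.53+9.97)/2 × 2 = 30.5
  [6.25→12.25]: (9.97+1.14)/2 × 6 = 33.33
  [12.25→15.25]: (1.14+0.39)/2 × 3 = 2.295
  Sum = 185.57625 mcg/mL·hr
k_e = ln2 / t½ = 0.693147 / 1.92 = 0.3610 hr^-1
Extrapolated tail: C_last / k_e = 0.39 / 0.361 = 1.080
AUC_0→∞ = 185.57625 + 1.080 = 186.65625 mcg/mL·hr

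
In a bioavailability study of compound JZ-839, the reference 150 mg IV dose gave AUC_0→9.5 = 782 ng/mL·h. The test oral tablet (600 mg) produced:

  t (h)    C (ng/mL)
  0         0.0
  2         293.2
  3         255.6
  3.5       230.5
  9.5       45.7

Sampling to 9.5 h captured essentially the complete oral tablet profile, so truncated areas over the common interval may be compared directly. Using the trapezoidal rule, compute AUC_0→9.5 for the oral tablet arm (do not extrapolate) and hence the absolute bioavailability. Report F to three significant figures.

F = 0.485

Trapezoidal AUC_0→9.5 (oral tablet):
  [0→2]: (0.0+293.2)/2 × 2 = 293.2
  [2→3]: (293.2+255.6)/2 × 1 = 274.4
  [3→3.5]: (255.6+230.5)/2 × 0.5 = 121.525
  [3.5→9.5]: (230.5+45.7)/2 × 6 = 828.6
  Sum = 1517.725 ng/mL·h
F = (AUC_ev/D_ev)/(AUC_iv/D_iv) = (1517.725/600)/(782/150) = 2.52954/5.21333 = 0.4852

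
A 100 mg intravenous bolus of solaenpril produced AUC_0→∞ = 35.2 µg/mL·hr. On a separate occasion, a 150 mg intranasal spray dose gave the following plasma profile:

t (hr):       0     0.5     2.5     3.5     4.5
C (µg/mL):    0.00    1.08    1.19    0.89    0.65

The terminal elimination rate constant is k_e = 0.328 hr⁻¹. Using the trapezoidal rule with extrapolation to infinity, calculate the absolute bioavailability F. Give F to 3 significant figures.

F = 0.120

Trapezoidal AUC_0→4.5 (intranasal spray):
  [0→0.5]: (0.00+1.08)/2 × 0.5 = 0.27
  [0.5→2.5]: (1.08+1.19)/2 × 2 = 2.27
  [2.5→3.5]: (1.19+0.89)/2 × 1 = 1.04
  [3.5→4.5]: (0.89+0.65)/2 × 1 = 0.77
  Sum = 4.35 µg/mL·hr
Tail: C_last/k_e = 0.65/0.328 = 1.982
AUC_0→∞ (intranasal spray) = 4.35 + 1.982 = 6.332 µg/mL·hr
F = (AUC_ev/D_ev)/(AUC_iv/D_iv) = (6.332/150)/(35.2/100) = 0.0422133/0.352 = 0.1199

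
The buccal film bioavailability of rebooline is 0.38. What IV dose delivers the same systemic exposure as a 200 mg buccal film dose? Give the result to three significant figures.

Systemic exposure from an extravascular dose = F × D_ev, so the equivalent IV dose is F × D_ev.
D_iv = F × D_ev = 0.38 × 200 = 76 mg

D_iv = 76.0 mg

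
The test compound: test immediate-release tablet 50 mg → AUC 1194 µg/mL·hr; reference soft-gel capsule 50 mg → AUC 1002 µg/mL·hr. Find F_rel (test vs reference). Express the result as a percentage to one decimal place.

F_rel = 119.2%

F_rel = (AUC_test/D_test) / (AUC_ref/D_ref)
      = (1194/50) / (1002/50)
      = 23.88 / 20.04 = 1.1916 = 119.16%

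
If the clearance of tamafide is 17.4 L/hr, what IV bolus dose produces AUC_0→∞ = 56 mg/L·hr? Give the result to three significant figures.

Dose_iv = CL × AUC_0→∞
     = 17.4 × 56 = 974.4 mg

Dose = 974 mg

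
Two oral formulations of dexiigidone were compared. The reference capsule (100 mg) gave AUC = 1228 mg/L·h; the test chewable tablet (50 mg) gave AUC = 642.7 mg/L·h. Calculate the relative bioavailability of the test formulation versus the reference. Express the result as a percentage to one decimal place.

F_rel = 104.7%

F_rel = (AUC_test/D_test) / (AUC_ref/D_ref)
      = (642.7/50) / (1228/100)
      = 12.854 / 12.28 = 1.0467 = 104.67%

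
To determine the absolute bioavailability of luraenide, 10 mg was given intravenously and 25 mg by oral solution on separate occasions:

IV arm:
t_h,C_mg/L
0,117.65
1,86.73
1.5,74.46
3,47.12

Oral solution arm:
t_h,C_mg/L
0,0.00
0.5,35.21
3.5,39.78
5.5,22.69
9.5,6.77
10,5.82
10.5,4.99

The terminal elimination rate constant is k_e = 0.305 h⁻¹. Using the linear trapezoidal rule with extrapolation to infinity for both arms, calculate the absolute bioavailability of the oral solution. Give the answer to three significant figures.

F = 0.273

Trapezoidal AUC_0→3 (IV):
  [0→1]: (117.65+86.73)/2 × 1 = 102.19
  [1→1.5]: (86.73+74.46)/2 × 0.5 = 40.2975
  [1.5→3]: (74.46+47.12)/2 × 1.5 = 91.185
  Sum = 233.6725 mg/L·h
IV tail: 47.12/0.305 = 154.492; AUC_iv,0→∞ = 233.6725 + 154.492 = 388.1645 mg/L·h
Trapezoidal AUC_0→10.5 (oral solution):
  [0→0.5]: (0.00+35.21)/2 × 0.5 = 8.8025
  [0.5→3.5]: (35.21+39.78)/2 × 3 = 112.485
  [3.5→5.5]: (39.78+22.69)/2 × 2 = 62.47
  [5.5→9.5]: (22.69+6.77)/2 × 4 = 58.92
  [9.5→10]: (6.77+5.82)/2 × 0.5 = 3.1475
  [10→10.5]: (5.82+4.99)/2 × 0.5 = 2.7025
  Sum = 248.5275 mg/L·h
oral solution tail: 4.99/0.305 = 16.361; AUC_ev,0→∞ = 248.5275 + 16.361 = 264.8885 mg/L·h
F = (AUC_ev/D_ev)/(AUC_iv/D_iv) = (264.8885/25)/(388.1645/10) = 10.59554/38.81645 = 0.2730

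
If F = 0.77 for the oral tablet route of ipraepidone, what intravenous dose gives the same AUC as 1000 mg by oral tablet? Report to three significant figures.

D_iv = 770 mg

Systemic exposure from an extravascular dose = F × D_ev, so the equivalent IV dose is F × D_ev.
D_iv = F × D_ev = 0.77 × 1000 = 770 mg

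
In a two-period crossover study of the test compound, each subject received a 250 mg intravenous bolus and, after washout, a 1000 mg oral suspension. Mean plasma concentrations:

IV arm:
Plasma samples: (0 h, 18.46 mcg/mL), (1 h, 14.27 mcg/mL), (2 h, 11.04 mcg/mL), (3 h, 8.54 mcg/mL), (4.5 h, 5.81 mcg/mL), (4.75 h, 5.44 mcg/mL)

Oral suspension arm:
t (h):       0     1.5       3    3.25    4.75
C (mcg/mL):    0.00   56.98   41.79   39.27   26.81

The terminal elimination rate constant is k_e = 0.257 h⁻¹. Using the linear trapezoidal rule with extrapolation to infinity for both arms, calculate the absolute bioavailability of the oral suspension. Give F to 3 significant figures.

F = 0.973

Trapezoidal AUC_0→4.75 (IV):
  [0→1]: (18.46+14.27)/2 × 1 = 16.365
  [1→2]: (14.27+11.04)/2 × 1 = 12.655
  [2→3]: (11.04+8.54)/2 × 1 = 9.79
  [3→4.5]: (8.54+5.81)/2 × 1.5 = 10.7625
  [4.5→4.75]: (5.81+5.44)/2 × 0.25 = 1.40625
  Sum = 50.97875 mcg/mL·h
IV tail: 5.44/0.257 = 21.167; AUC_iv,0→∞ = 50.97875 + 21.167 = 72.14575 mcg/mL·h
Trapezoidal AUC_0→4.75 (oral suspension):
  [0→1.5]: (0.00+56.98)/2 × 1.5 = 42.735
  [1.5→3]: (56.98+41.79)/2 × 1.5 = 74.0775
  [3→3.25]: (41.79+39.27)/2 × 0.25 = 10.1325
  [3.25→4.75]: (39.27+26.81)/2 × 1.5 = 49.56
  Sum = 176.505 mcg/mL·h
oral suspension tail: 26.81/0.257 = 104.319; AUC_ev,0→∞ = 176.505 + 104.319 = 280.824 mcg/mL·h
F = (AUC_ev/D_ev)/(AUC_iv/D_iv) = (280.824/1000)/(72.14575/250) = 0.280824/0.288583 = 0.9731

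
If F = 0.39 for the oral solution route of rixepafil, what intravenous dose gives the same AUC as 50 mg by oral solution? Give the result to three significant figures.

D_iv = 19.5 mg

Systemic exposure from an extravascular dose = F × D_ev, so the equivalent IV dose is F × D_ev.
D_iv = F × D_ev = 0.39 × 50 = 19.5 mg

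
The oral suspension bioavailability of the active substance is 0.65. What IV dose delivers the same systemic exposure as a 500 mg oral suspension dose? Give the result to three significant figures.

Systemic exposure from an extravascular dose = F × D_ev, so the equivalent IV dose is F × D_ev.
D_iv = F × D_ev = 0.65 × 500 = 325 mg

D_iv = 325 mg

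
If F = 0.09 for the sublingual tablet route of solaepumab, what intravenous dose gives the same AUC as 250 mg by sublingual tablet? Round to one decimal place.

Systemic exposure from an extravascular dose = F × D_ev, so the equivalent IV dose is F × D_ev.
D_iv = F × D_ev = 0.09 × 250 = 22.5 mg

D_iv = 22.5 mg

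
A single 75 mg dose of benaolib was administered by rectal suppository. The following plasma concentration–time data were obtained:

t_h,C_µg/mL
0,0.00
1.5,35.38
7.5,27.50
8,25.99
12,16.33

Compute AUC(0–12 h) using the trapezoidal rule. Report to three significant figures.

AUC = 313 µg/mL·h

Trapezoidal AUC_0→12:
  [0→1.5]: (0.00+35.38)/2 × 1.5 = 26.535
  [1.5→7.5]: (35.38+27.50)/2 × 6 = 188.64
  [7.5→8]: (27.50+25.99)/2 × 0.5 = 13.3725
  [8→12]: (25.99+16.33)/2 × 4 = 84.64
  Sum = 313.1875 µg/mL·h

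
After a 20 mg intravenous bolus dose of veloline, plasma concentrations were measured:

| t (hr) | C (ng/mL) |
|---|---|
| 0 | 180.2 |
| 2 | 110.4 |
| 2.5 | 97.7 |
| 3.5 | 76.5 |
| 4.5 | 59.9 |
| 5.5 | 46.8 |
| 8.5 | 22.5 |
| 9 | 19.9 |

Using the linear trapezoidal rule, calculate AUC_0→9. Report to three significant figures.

Trapezoidal AUC_0→9:
  [0→2]: (180.2+110.4)/2 × 2 = 290.6
  [2→2.5]: (110.4+97.7)/2 × 0.5 = 52.025
  [2.5→3.5]: (97.7+76.5)/2 × 1 = 87.1
  [3.5→4.5]: (76.5+59.9)/2 × 1 = 68.2
  [4.5→5.5]: (59.9+46.8)/2 × 1 = 53.35
  [5.5→8.5]: (46.8+22.5)/2 × 3 = 103.95
  [8.5→9]: (22.5+19.9)/2 × 0.5 = 10.6
  Sum = 665.825 ng/mL·hr

AUC = 666 ng/mL·hr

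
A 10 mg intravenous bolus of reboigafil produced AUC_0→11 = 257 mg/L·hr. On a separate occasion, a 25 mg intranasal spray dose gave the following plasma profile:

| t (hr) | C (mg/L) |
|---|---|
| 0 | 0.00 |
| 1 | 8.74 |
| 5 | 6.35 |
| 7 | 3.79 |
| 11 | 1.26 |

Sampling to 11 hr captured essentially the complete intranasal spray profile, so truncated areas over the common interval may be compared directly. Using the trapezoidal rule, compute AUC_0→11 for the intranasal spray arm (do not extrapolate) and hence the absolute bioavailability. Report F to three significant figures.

F = 0.0853

Trapezoidal AUC_0→11 (intranasal spray):
  [0→1]: (0.00+8.74)/2 × 1 = 4.37
  [1→5]: (8.74+6.35)/2 × 4 = 30.18
  [5→7]: (6.35+3.79)/2 × 2 = 10.14
  [7→11]: (3.79+1.26)/2 × 4 = 10.1
  Sum = 54.79 mg/L·hr
F = (AUC_ev/D_ev)/(AUC_iv/D_iv) = (54.79/25)/(257/10) = 2.1916/25.7 = 0.0853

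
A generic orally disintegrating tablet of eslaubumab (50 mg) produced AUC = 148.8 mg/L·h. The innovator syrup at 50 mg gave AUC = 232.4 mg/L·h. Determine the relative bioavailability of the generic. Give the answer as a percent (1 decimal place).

F_rel = 64.0%

F_rel = (AUC_test/D_test) / (AUC_ref/D_ref)
      = (148.8/50) / (232.4/50)
      = 2.976 / 4.648 = 0.6403 = 64.03%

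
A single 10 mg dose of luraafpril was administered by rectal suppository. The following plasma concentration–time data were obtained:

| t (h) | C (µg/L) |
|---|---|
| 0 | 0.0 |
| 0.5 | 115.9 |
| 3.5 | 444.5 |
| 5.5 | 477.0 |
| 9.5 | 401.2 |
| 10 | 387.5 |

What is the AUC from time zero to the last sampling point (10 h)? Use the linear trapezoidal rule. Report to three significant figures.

Trapezoidal AUC_0→10:
  [0→0.5]: (0.0+115.9)/2 × 0.5 = 28.975
  [0.5→3.5]: (115.9+444.5)/2 × 3 = 840.6
  [3.5→5.5]: (444.5+477.0)/2 × 2 = 921.5
  [5.5→9.5]: (477.0+401.2)/2 × 4 = 1756.4
  [9.5→10]: (401.2+387.5)/2 × 0.5 = 197.175
  Sum = 3744.65 µg/L·h

AUC = 3740 µg/L·h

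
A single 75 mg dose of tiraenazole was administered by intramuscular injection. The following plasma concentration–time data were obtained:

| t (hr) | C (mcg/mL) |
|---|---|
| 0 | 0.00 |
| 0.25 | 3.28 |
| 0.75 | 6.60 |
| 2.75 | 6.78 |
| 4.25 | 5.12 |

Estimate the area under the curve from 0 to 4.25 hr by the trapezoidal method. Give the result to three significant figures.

Trapezoidal AUC_0→4.25:
  [0→0.25]: (0.00+3.28)/2 × 0.25 = 0.41
  [0.25→0.75]: (3.28+6.60)/2 × 0.5 = 2.47
  [0.75→2.75]: (6.60+6.78)/2 × 2 = 13.38
  [2.75→4.25]: (6.78+5.12)/2 × 1.5 = 8.925
  Sum = 25.185 mcg/mL·hr

AUC = 25.2 mcg/mL·hr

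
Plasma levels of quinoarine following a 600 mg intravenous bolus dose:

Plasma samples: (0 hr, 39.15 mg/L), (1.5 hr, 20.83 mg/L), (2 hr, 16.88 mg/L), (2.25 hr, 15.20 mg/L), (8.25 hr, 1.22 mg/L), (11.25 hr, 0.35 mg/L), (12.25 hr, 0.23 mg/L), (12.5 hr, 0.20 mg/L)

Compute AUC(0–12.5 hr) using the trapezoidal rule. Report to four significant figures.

Trapezoidal AUC_0→12.5:
  [0→1.5]: (39.15+20.83)/2 × 1.5 = 44.985
  [1.5→2]: (20.83+16.88)/2 × 0.5 = 9.4275
  [2→2.25]: (16.88+15.20)/2 × 0.25 = 4.01
  [2.25→8.25]: (15.20+1.22)/2 × 6 = 49.26
  [8.25→11.25]: (1.22+0.35)/2 × 3 = 2.355
  [11.25→12.25]: (0.35+0.23)/2 × 1 = 0.29
  [12.25→12.5]: (0.23+0.20)/2 × 0.25 = 0.05375
  Sum = 110.38125 mg/L·hr

AUC = 110.4 mg/L·hr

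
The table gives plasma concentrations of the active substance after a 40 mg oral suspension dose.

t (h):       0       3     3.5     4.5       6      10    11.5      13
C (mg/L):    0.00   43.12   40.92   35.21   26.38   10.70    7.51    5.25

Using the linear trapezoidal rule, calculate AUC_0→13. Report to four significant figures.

Trapezoidal AUC_0→13:
  [0→3]: (0.00+43.12)/2 × 3 = 64.68
  [3→3.5]: (43.12+40.92)/2 × 0.5 = 21.01
  [3.5→4.5]: (40.92+35.21)/2 × 1 = 38.065
  [4.5→6]: (35.21+26.38)/2 × 1.5 = 46.1925
  [6→10]: (26.38+10.70)/2 × 4 = 74.16
  [10→11.5]: (10.70+7.51)/2 × 1.5 = 13.6575
  [11.5→13]: (7.51+5.25)/2 × 1.5 = 9.57
  Sum = 267.335 mg/L·h

AUC = 267.3 mg/L·h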